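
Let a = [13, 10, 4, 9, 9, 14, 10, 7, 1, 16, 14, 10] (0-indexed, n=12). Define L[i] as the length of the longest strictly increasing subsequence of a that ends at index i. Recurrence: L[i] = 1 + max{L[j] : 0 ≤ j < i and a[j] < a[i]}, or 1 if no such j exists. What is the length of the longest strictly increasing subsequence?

   i    0    1    2    3    4    5    6    7    8    9   10   11
a[i]   13   10    4    9    9   14   10    7    1   16   14   10
L[i]    1    1    1    2    2    3    3    2    1    4    4    3

4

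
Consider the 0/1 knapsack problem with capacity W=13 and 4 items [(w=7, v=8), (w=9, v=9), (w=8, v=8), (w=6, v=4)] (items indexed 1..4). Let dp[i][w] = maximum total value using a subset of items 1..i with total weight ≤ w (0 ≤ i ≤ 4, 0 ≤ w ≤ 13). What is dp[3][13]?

i\w   0   1   2   3   4   5   6   7   8   9  10  11  12  13
  0   0   0   0   0   0   0   0   0   0   0   0   0   0   0
  1   0   0   0   0   0   0   0   8   8   8   8   8   8   8
  2   0   0   0   0   0   0   0   8   8   9   9   9   9   9
  3   0   0   0   0   0   0   0   8   8   9   9   9   9   9
  4   0   0   0   0   0   0   4   8   8   9   9   9   9  12

9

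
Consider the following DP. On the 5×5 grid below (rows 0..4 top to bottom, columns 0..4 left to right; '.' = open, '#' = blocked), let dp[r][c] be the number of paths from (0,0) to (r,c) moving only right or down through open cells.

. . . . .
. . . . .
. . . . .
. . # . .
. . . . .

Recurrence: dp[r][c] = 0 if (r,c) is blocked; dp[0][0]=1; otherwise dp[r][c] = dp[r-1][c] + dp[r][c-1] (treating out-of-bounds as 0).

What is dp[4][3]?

15

r\c   0   1   2   3   4
  0   1   1   1   1   1
  1   1   2   3   4   5
  2   1   3   6  10  15
  3   1   4   0  10  25
  4   1   5   5  15  40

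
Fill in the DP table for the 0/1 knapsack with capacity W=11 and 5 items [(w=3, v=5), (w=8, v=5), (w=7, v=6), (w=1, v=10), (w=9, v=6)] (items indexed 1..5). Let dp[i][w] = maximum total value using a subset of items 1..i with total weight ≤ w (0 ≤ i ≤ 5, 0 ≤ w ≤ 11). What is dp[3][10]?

11

i\w   0   1   2   3   4   5   6   7   8   9  10  11
  0   0   0   0   0   0   0   0   0   0   0   0   0
  1   0   0   0   5   5   5   5   5   5   5   5   5
  2   0   0   0   5   5   5   5   5   5   5   5  10
  3   0   0   0   5   5   5   5   6   6   6  11  11
  4   0  10  10  10  15  15  15  15  16  16  16  21
  5   0  10  10  10  15  15  15  15  16  16  16  21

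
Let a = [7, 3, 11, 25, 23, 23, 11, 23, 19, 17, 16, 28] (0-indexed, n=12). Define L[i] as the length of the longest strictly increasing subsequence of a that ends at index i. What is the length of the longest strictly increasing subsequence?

   i    0    1    2    3    4    5    6    7    8    9   10   11
a[i]    7    3   11   25   23   23   11   23   19   17   16   28
L[i]    1    1    2    3    3    3    2    3    3    3    3    4

4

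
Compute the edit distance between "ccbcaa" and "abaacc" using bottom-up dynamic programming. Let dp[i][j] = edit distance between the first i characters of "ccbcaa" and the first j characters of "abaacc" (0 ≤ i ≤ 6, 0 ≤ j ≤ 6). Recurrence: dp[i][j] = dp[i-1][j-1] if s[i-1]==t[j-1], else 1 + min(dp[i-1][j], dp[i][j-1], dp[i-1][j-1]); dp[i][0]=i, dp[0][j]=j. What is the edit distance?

   ''  a  b  a  a  c  c
''  0  1  2  3  4  5  6
 c  1  1  2  3  4  4  5
 c  2  2  2  3  4  4  4
 b  3  3  2  3  4  5  5
 c  4  4  3  3  4  4  5
 a  5  4  4  3  3  4  5
 a  6  5  5  4  3  4  5

5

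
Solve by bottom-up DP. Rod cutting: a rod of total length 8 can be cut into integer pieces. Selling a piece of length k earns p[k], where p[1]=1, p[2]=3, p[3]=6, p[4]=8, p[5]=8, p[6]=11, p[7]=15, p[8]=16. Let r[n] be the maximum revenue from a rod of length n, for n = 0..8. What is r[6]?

   n    0    1    2    3    4    5    6    7    8
r[n]    0    1    3    6    8    9   12   15   16

12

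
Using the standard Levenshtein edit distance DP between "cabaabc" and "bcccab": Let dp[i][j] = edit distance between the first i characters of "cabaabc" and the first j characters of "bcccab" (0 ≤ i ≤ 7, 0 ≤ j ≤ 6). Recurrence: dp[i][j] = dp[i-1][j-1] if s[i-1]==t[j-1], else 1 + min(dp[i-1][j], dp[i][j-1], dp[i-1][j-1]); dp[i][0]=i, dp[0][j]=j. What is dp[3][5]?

   ''  b  c  c  c  a  b
''  0  1  2  3  4  5  6
 c  1  1  1  2  3  4  5
 a  2  2  2  2  3  3  4
 b  3  2  3  3  3  4  3
 a  4  3  3  4  4  3  4
 a  5  4  4  4  5  4  4
 b  6  5  5  5  5  5  4
 c  7  6  5  5  5  6  5

4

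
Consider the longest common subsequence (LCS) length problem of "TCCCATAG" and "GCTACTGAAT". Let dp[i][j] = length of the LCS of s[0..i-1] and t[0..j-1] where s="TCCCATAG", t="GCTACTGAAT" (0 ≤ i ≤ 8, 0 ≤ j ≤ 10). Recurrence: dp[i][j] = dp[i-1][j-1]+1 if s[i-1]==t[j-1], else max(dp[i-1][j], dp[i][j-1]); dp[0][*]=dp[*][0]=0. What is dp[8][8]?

4

   ''  G  C  T  A  C  T  G  A  A  T
''  0  0  0  0  0  0  0  0  0  0  0
 T  0  0  0  1  1  1  1  1  1  1  1
 C  0  0  1  1  1  2  2  2  2  2  2
 C  0  0  1  1  1  2  2  2  2  2  2
 C  0  0  1  1  1  2  2  2  2  2  2
 A  0  0  1  1  2  2  2  2  3  3  3
 T  0  0  1  2  2  2  3  3  3  3  4
 A  0  0  1  2  3  3  3  3  4  4  4
 G  0  1  1  2  3  3  3  4  4  4  4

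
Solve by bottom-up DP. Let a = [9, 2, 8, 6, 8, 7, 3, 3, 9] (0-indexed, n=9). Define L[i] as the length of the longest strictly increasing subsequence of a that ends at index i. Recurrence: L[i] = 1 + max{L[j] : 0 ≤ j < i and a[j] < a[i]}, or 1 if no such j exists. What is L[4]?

   i    0    1    2    3    4    5    6    7    8
a[i]    9    2    8    6    8    7    3    3    9
L[i]    1    1    2    2    3    3    2    2    4

3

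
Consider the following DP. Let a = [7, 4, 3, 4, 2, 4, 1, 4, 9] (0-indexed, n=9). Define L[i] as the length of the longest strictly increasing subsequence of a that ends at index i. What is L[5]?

2

   i    0    1    2    3    4    5    6    7    8
a[i]    7    4    3    4    2    4    1    4    9
L[i]    1    1    1    2    1    2    1    2    3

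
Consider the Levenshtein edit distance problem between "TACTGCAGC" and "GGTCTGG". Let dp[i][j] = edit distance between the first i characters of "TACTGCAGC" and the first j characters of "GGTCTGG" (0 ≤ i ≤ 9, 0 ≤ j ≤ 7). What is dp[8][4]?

   ''  G  G  T  C  T  G  G
''  0  1  2  3  4  5  6  7
 T  1  1  2  2  3  4  5  6
 A  2  2  2  3  3  4  5  6
 C  3  3  3  3  3  4  5  6
 T  4  4  4  3  4  3  4  5
 G  5  4  4  4  4  4  3  4
 C  6  5  5  5  4  5  4  4
 A  7  6  6  6  5  5  5  5
 G  8  7  6  7  6  6  5  5
 C  9  8  7  7  7  7  6  6

6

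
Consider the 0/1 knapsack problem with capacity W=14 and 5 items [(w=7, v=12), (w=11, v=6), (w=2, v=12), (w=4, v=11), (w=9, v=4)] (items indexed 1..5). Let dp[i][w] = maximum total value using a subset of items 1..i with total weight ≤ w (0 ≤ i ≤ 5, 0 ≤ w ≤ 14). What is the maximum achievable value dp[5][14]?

i\w   0   1   2   3   4   5   6   7   8   9  10  11  12  13  14
  0   0   0   0   0   0   0   0   0   0   0   0   0   0   0   0
  1   0   0   0   0   0   0   0  12  12  12  12  12  12  12  12
  2   0   0   0   0   0   0   0  12  12  12  12  12  12  12  12
  3   0   0  12  12  12  12  12  12  12  24  24  24  24  24  24
  4   0   0  12  12  12  12  23  23  23  24  24  24  24  35  35
  5   0   0  12  12  12  12  23  23  23  24  24  24  24  35  35

35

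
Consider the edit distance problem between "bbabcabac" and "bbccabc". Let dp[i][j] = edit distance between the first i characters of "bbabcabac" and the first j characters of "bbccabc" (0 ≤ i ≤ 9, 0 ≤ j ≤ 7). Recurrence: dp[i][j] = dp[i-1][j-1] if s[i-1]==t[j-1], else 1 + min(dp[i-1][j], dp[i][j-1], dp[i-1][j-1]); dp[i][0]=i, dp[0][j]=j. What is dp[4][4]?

2

   ''  b  b  c  c  a  b  c
''  0  1  2  3  4  5  6  7
 b  1  0  1  2  3  4  5  6
 b  2  1  0  1  2  3  4  5
 a  3  2  1  1  2  2  3  4
 b  4  3  2  2  2  3  2  3
 c  5  4  3  2  2  3  3  2
 a  6  5  4  3  3  2  3  3
 b  7  6  5  4  4  3  2  3
 a  8  7  6  5  5  4  3  3
 c  9  8  7  6  5  5  4  3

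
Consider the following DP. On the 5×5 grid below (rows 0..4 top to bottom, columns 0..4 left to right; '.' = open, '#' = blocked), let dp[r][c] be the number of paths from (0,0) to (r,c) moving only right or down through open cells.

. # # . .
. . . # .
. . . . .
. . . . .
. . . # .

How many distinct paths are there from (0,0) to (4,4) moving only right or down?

r\c   0   1   2   3   4
  0   1   0   0   0   0
  1   1   1   1   0   0
  2   1   2   3   3   3
  3   1   3   6   9  12
  4   1   4  10   0  12

12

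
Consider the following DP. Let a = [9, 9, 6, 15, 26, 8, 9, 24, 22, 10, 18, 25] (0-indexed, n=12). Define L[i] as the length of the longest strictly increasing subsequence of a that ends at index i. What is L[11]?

   i    0    1    2    3    4    5    6    7    8    9   10   11
a[i]    9    9    6   15   26    8    9   24   22   10   18   25
L[i]    1    1    1    2    3    2    3    4    4    4    5    6

6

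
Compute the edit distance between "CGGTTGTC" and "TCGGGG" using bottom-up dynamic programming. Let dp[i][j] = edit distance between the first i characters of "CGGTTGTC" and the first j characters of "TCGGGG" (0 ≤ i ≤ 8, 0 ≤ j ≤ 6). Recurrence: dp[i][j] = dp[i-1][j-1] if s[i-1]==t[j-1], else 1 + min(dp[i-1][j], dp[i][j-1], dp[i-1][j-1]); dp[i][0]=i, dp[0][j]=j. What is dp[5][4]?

3

   ''  T  C  G  G  G  G
''  0  1  2  3  4  5  6
 C  1  1  1  2  3  4  5
 G  2  2  2  1  2  3  4
 G  3  3  3  2  1  2  3
 T  4  3  4  3  2  2  3
 T  5  4  4  4  3  3  3
 G  6  5  5  4  4  3  3
 T  7  6  6  5  5  4  4
 C  8  7  6  6  6  5  5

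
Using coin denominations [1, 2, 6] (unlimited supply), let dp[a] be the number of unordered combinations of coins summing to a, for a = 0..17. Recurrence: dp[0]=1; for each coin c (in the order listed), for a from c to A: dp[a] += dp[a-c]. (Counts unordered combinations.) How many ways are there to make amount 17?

18

after  coin     0     1     2     3     4     5     6     7     8     9    10    11    12    13    14    15    16    17
          1     1     1     1     1     1     1     1     1     1     1     1     1     1     1     1     1     1     1
          2     1     1     2     2     3     3     4     4     5     5     6     6     7     7     8     8     9     9
          6     1     1     2     2     3     3     5     5     7     7     9     9    12    12    15    15    18    18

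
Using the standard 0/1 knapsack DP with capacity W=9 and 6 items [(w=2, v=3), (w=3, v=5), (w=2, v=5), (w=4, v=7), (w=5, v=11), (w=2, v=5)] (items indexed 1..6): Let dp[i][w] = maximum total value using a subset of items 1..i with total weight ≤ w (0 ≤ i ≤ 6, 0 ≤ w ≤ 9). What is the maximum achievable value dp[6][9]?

i\w   0   1   2   3   4   5   6   7   8   9
  0   0   0   0   0   0   0   0   0   0   0
  1   0   0   3   3   3   3   3   3   3   3
  2   0   0   3   5   5   8   8   8   8   8
  3   0   0   5   5   8  10  10  13  13  13
  4   0   0   5   5   8  10  12  13  15  17
  5   0   0   5   5   8  11  12  16  16  19
  6   0   0   5   5  10  11  13  16  17  21

21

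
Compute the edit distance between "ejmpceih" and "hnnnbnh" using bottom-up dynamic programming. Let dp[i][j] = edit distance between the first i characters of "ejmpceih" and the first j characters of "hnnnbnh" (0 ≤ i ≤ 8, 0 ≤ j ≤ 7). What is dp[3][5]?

   ''  h  n  n  n  b  n  h
''  0  1  2  3  4  5  6  7
 e  1  1  2  3  4  5  6  7
 j  2  2  2  3  4  5  6  7
 m  3  3  3  3  4  5  6  7
 p  4  4  4  4  4  5  6  7
 c  5  5  5  5  5  5  6  7
 e  6  6  6  6  6  6  6  7
 i  7  7  7  7  7  7  7  7
 h  8  7  8  8  8  8  8  7

5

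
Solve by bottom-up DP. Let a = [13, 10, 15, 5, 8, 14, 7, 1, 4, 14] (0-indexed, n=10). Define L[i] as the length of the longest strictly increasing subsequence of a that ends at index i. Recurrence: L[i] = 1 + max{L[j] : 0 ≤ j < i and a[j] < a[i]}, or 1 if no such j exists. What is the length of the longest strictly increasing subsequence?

3

   i    0    1    2    3    4    5    6    7    8    9
a[i]   13   10   15    5    8   14    7    1    4   14
L[i]    1    1    2    1    2    3    2    1    2    3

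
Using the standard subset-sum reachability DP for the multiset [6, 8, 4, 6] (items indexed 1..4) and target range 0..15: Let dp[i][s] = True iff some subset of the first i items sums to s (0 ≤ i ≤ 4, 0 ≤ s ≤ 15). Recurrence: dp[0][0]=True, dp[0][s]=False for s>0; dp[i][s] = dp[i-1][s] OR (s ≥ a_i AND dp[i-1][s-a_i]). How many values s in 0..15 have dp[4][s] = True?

i\s   0   1   2   3   4   5   6   7   8   9  10  11  12  13  14  15
  0   T   F   F   F   F   F   F   F   F   F   F   F   F   F   F   F
  1   T   F   F   F   F   F   T   F   F   F   F   F   F   F   F   F
  2   T   F   F   F   F   F   T   F   T   F   F   F   F   F   T   F
  3   T   F   F   F   T   F   T   F   T   F   T   F   T   F   T   F
  4   T   F   F   F   T   F   T   F   T   F   T   F   T   F   T   F

7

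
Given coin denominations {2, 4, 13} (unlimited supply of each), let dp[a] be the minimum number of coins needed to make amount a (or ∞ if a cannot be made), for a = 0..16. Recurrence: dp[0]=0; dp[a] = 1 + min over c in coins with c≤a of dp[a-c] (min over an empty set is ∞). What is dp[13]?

1

 a  0  1  2  3  4  5  6  7  8  9 10 11 12 13 14 15 16
dp  0  -  1  -  1  -  2  -  2  -  3  -  3  1  4  2  4
(- denotes ∞ / unreachable)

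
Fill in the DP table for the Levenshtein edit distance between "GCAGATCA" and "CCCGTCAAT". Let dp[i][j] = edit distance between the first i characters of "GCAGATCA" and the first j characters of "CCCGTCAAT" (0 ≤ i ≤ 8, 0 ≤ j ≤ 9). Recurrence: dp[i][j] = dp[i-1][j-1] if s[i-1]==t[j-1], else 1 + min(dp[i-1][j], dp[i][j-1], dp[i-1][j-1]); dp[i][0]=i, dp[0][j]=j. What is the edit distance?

5

   ''  C  C  C  G  T  C  A  A  T
''  0  1  2  3  4  5  6  7  8  9
 G  1  1  2  3  3  4  5  6  7  8
 C  2  1  1  2  3  4  4  5  6  7
 A  3  2  2  2  3  4  5  4  5  6
 G  4  3  3  3  2  3  4  5  5  6
 A  5  4  4  4  3  3  4  4  5  6
 T  6  5  5  5  4  3  4  5  5  5
 C  7  6  5  5  5  4  3  4  5  6
 A  8  7  6  6  6  5  4  3  4  5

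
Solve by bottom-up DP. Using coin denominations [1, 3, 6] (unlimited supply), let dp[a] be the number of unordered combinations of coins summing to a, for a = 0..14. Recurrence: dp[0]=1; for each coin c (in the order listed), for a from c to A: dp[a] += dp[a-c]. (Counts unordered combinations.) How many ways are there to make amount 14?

9

after  coin     0     1     2     3     4     5     6     7     8     9    10    11    12    13    14
          1     1     1     1     1     1     1     1     1     1     1     1     1     1     1     1
          3     1     1     1     2     2     2     3     3     3     4     4     4     5     5     5
          6     1     1     1     2     2     2     4     4     4     6     6     6     9     9     9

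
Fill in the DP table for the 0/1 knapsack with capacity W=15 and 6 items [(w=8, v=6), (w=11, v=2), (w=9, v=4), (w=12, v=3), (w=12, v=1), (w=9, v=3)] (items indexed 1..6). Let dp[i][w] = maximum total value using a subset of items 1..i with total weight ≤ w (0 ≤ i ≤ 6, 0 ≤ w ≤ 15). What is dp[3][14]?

6

i\w   0   1   2   3   4   5   6   7   8   9  10  11  12  13  14  15
  0   0   0   0   0   0   0   0   0   0   0   0   0   0   0   0   0
  1   0   0   0   0   0   0   0   0   6   6   6   6   6   6   6   6
  2   0   0   0   0   0   0   0   0   6   6   6   6   6   6   6   6
  3   0   0   0   0   0   0   0   0   6   6   6   6   6   6   6   6
  4   0   0   0   0   0   0   0   0   6   6   6   6   6   6   6   6
  5   0   0   0   0   0   0   0   0   6   6   6   6   6   6   6   6
  6   0   0   0   0   0   0   0   0   6   6   6   6   6   6   6   6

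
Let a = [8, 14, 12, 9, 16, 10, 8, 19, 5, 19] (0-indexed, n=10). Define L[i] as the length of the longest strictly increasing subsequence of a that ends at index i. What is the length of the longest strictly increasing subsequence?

4

   i    0    1    2    3    4    5    6    7    8    9
a[i]    8   14   12    9   16   10    8   19    5   19
L[i]    1    2    2    2    3    3    1    4    1    4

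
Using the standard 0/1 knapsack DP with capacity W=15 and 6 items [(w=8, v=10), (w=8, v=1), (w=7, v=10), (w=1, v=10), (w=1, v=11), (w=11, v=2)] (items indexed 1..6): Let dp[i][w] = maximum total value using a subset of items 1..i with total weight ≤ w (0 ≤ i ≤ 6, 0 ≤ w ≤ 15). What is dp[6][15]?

i\w   0   1   2   3   4   5   6   7   8   9  10  11  12  13  14  15
  0   0   0   0   0   0   0   0   0   0   0   0   0   0   0   0   0
  1   0   0   0   0   0   0   0   0  10  10  10  10  10  10  10  10
  2   0   0   0   0   0   0   0   0  10  10  10  10  10  10  10  10
  3   0   0   0   0   0   0   0  10  10  10  10  10  10  10  10  20
  4   0  10  10  10  10  10  10  10  20  20  20  20  20  20  20  20
  5   0  11  21  21  21  21  21  21  21  31  31  31  31  31  31  31
  6   0  11  21  21  21  21  21  21  21  31  31  31  31  31  31  31

31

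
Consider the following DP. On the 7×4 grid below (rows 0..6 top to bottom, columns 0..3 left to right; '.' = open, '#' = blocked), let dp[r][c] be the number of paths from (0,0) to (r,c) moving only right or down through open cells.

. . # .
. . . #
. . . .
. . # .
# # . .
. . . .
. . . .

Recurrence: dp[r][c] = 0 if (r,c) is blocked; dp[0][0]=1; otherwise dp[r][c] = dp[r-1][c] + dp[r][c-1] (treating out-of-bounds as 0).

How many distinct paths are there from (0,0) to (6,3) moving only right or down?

r\c   0   1   2   3
  0   1   1   0   0
  1   1   2   2   0
  2   1   3   5   5
  3   1   4   0   5
  4   0   0   0   5
  5   0   0   0   5
  6   0   0   0   5

5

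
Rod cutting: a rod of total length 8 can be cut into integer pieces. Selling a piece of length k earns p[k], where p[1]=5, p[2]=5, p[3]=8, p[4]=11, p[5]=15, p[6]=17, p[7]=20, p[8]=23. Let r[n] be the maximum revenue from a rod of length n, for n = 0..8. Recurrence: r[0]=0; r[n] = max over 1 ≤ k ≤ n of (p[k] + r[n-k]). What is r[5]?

   n    0    1    2    3    4    5    6    7    8
r[n]    0    5   10   15   20   25   30   35   40

25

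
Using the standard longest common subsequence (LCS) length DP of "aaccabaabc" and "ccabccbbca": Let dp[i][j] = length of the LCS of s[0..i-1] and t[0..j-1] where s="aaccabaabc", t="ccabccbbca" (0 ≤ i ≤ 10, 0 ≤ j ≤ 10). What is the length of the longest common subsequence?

6

   ''  c  c  a  b  c  c  b  b  c  a
''  0  0  0  0  0  0  0  0  0  0  0
 a  0  0  0  1  1  1  1  1  1  1  1
 a  0  0  0  1  1  1  1  1  1  1  2
 c  0  1  1  1  1  2  2  2  2  2  2
 c  0  1  2  2  2  2  3  3  3  3  3
 a  0  1  2  3  3  3  3  3  3  3  4
 b  0  1  2  3  4  4  4  4  4  4  4
 a  0  1  2  3  4  4  4  4  4  4  5
 a  0  1  2  3  4  4  4  4  4  4  5
 b  0  1  2  3  4  4  4  5  5  5  5
 c  0  1  2  3  4  5  5  5  5  6  6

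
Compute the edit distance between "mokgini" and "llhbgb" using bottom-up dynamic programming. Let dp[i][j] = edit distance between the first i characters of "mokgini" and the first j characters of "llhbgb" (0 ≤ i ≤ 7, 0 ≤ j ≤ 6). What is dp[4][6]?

   ''  l  l  h  b  g  b
''  0  1  2  3  4  5  6
 m  1  1  2  3  4  5  6
 o  2  2  2  3  4  5  6
 k  3  3  3  3  4  5  6
 g  4  4  4  4  4  4  5
 i  5  5  5  5  5  5  5
 n  6  6  6  6  6  6  6
 i  7  7  7  7  7  7  7

5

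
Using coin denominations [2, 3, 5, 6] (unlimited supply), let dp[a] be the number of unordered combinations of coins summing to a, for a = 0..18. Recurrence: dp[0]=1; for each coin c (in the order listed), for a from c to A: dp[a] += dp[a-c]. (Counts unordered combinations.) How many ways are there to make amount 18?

17

after  coin     0     1     2     3     4     5     6     7     8     9    10    11    12    13    14    15    16    17    18
          2     1     0     1     0     1     0     1     0     1     0     1     0     1     0     1     0     1     0     1
          3     1     0     1     1     1     1     2     1     2     2     2     2     3     2     3     3     3     3     4
          5     1     0     1     1     1     2     2     2     3     3     4     4     5     5     6     7     7     8     9
          6     1     0     1     1     1     2     3     2     4     4     5     6     8     7    10    11    12    14    17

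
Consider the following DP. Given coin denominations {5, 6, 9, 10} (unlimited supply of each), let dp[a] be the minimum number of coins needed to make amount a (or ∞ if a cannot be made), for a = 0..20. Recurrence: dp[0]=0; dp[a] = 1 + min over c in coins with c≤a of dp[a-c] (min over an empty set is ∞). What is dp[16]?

2

 a  0  1  2  3  4  5  6  7  8  9 10 11 12 13 14 15 16 17 18 19 20
dp  0  -  -  -  -  1  1  -  -  1  1  2  2  -  2  2  2  3  2  2  2
(- denotes ∞ / unreachable)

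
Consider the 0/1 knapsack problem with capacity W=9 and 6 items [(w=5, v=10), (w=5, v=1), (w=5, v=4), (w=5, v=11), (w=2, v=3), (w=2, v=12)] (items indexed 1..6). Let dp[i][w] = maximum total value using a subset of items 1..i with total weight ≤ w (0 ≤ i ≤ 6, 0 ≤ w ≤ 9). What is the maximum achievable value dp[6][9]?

26

i\w   0   1   2   3   4   5   6   7   8   9
  0   0   0   0   0   0   0   0   0   0   0
  1   0   0   0   0   0  10  10  10  10  10
  2   0   0   0   0   0  10  10  10  10  10
  3   0   0   0   0   0  10  10  10  10  10
  4   0   0   0   0   0  11  11  11  11  11
  5   0   0   3   3   3  11  11  14  14  14
  6   0   0  12  12  15  15  15  23  23  26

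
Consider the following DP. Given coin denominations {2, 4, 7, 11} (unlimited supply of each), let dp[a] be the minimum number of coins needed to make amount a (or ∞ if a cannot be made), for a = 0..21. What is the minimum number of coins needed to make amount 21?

 a  0  1  2  3  4  5  6  7  8  9 10 11 12 13 14 15 16 17 18 19 20 21
dp  0  -  1  -  1  -  2  1  2  2  3  1  3  2  2  2  3  3  2  3  3  3
(- denotes ∞ / unreachable)

3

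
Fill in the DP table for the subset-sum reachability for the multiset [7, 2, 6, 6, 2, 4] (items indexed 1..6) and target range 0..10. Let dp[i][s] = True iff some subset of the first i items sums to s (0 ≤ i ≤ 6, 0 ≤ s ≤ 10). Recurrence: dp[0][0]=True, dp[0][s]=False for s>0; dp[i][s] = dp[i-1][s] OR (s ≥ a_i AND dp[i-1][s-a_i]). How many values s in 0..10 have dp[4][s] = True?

6

i\s   0   1   2   3   4   5   6   7   8   9  10
  0   T   F   F   F   F   F   F   F   F   F   F
  1   T   F   F   F   F   F   F   T   F   F   F
  2   T   F   T   F   F   F   F   T   F   T   F
  3   T   F   T   F   F   F   T   T   T   T   F
  4   T   F   T   F   F   F   T   T   T   T   F
  5   T   F   T   F   T   F   T   T   T   T   T
  6   T   F   T   F   T   F   T   T   T   T   T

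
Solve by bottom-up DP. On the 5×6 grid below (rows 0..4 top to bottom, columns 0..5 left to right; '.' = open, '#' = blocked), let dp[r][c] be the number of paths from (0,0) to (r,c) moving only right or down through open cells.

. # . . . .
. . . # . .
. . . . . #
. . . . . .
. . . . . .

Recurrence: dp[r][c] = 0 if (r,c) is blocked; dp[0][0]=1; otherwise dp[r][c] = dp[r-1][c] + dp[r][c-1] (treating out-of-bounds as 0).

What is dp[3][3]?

r\c   0   1   2   3   4   5
  0   1   0   0   0   0   0
  1   1   1   1   0   0   0
  2   1   2   3   3   3   0
  3   1   3   6   9  12  12
  4   1   4  10  19  31  43

9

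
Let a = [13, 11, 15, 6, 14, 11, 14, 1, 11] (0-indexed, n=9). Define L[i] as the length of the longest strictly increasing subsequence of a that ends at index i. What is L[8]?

   i    0    1    2    3    4    5    6    7    8
a[i]   13   11   15    6   14   11   14    1   11
L[i]    1    1    2    1    2    2    3    1    2

2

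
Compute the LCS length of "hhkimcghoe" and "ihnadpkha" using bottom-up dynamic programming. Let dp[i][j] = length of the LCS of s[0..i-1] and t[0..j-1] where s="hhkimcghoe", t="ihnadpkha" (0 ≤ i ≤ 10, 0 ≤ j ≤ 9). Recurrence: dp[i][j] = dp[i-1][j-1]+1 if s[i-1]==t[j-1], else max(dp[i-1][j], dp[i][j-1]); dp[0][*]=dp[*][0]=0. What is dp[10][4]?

   ''  i  h  n  a  d  p  k  h  a
''  0  0  0  0  0  0  0  0  0  0
 h  0  0  1  1  1  1  1  1  1  1
 h  0  0  1  1  1  1  1  1  2  2
 k  0  0  1  1  1  1  1  2  2  2
 i  0  1  1  1  1  1  1  2  2  2
 m  0  1  1  1  1  1  1  2  2  2
 c  0  1  1  1  1  1  1  2  2  2
 g  0  1  1  1  1  1  1  2  2  2
 h  0  1  2  2  2  2  2  2  3  3
 o  0  1  2  2  2  2  2  2  3  3
 e  0  1  2  2  2  2  2  2  3  3

2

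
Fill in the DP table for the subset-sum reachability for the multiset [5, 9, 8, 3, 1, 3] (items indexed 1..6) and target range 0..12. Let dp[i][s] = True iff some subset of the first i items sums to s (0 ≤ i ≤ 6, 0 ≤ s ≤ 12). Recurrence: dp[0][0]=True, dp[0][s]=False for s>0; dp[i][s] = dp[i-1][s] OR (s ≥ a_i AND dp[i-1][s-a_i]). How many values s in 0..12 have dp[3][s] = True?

4

i\s   0   1   2   3   4   5   6   7   8   9  10  11  12
  0   T   F   F   F   F   F   F   F   F   F   F   F   F
  1   T   F   F   F   F   T   F   F   F   F   F   F   F
  2   T   F   F   F   F   T   F   F   F   T   F   F   F
  3   T   F   F   F   F   T   F   F   T   T   F   F   F
  4   T   F   F   T   F   T   F   F   T   T   F   T   T
  5   T   T   F   T   T   T   T   F   T   T   T   T   T
  6   T   T   F   T   T   T   T   T   T   T   T   T   T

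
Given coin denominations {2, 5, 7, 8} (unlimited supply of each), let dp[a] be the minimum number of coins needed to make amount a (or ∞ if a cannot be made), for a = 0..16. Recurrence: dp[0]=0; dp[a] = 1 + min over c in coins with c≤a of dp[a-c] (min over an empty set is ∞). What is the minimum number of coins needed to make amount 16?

2

 a  0  1  2  3  4  5  6  7  8  9 10 11 12 13 14 15 16
dp  0  -  1  -  2  1  3  1  1  2  2  3  2  2  2  2  2
(- denotes ∞ / unreachable)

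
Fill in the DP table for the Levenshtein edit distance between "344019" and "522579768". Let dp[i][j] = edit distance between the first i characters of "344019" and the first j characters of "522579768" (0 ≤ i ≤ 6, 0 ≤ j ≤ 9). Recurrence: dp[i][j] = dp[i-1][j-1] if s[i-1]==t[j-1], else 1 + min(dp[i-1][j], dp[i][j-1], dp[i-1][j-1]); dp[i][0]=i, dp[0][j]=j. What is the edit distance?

8

   ''  5  2  2  5  7  9  7  6  8
''  0  1  2  3  4  5  6  7  8  9
 3  1  1  2  3  4  5  6  7  8  9
 4  2  2  2  3  4  5  6  7  8  9
 4  3  3  3  3  4  5  6  7  8  9
 0  4  4  4  4  4  5  6  7  8  9
 1  5  5  5  5  5  5  6  7  8  9
 9  6  6  6  6  6  6  5  6  7  8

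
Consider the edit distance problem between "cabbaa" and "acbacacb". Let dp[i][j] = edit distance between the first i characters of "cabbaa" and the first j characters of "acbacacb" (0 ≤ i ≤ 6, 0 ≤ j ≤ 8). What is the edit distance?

5

   ''  a  c  b  a  c  a  c  b
''  0  1  2  3  4  5  6  7  8
 c  1  1  1  2  3  4  5  6  7
 a  2  1  2  2  2  3  4  5  6
 b  3  2  2  2  3  3  4  5  5
 b  4  3  3  2  3  4  4  5  5
 a  5  4  4  3  2  3  4  5  6
 a  6  5  5  4  3  3  3  4  5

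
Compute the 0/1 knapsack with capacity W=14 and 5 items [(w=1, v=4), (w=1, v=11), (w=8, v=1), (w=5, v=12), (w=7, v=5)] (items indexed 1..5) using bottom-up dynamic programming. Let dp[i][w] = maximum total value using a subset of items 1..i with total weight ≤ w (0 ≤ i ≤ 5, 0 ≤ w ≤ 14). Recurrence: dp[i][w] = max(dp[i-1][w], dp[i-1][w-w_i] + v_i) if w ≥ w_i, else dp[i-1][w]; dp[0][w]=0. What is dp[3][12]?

16

i\w   0   1   2   3   4   5   6   7   8   9  10  11  12  13  14
  0   0   0   0   0   0   0   0   0   0   0   0   0   0   0   0
  1   0   4   4   4   4   4   4   4   4   4   4   4   4   4   4
  2   0  11  15  15  15  15  15  15  15  15  15  15  15  15  15
  3   0  11  15  15  15  15  15  15  15  15  16  16  16  16  16
  4   0  11  15  15  15  15  23  27  27  27  27  27  27  27  27
  5   0  11  15  15  15  15  23  27  27  27  27  27  27  28  32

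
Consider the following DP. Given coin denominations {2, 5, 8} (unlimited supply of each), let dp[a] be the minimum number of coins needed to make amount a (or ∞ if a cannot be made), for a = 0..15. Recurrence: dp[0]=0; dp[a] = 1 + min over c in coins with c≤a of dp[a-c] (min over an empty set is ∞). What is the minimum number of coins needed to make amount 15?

 a  0  1  2  3  4  5  6  7  8  9 10 11 12 13 14 15
dp  0  -  1  -  2  1  3  2  1  3  2  4  3  2  4  3
(- denotes ∞ / unreachable)

3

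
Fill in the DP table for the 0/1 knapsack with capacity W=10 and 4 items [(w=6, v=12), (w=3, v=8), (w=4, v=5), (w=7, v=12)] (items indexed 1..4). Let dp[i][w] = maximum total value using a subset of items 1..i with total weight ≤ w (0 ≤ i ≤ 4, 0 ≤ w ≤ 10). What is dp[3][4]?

8

i\w   0   1   2   3   4   5   6   7   8   9  10
  0   0   0   0   0   0   0   0   0   0   0   0
  1   0   0   0   0   0   0  12  12  12  12  12
  2   0   0   0   8   8   8  12  12  12  20  20
  3   0   0   0   8   8   8  12  13  13  20  20
  4   0   0   0   8   8   8  12  13  13  20  20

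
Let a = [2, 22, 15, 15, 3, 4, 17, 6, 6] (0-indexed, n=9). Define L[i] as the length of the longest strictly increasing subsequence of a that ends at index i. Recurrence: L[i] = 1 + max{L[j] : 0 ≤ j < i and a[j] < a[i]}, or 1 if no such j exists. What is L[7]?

   i    0    1    2    3    4    5    6    7    8
a[i]    2   22   15   15    3    4   17    6    6
L[i]    1    2    2    2    2    3    4    4    4

4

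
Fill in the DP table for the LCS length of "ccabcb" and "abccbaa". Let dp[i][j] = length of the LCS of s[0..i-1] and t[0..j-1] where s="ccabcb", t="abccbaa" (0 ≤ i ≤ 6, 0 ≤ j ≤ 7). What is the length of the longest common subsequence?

   ''  a  b  c  c  b  a  a
''  0  0  0  0  0  0  0  0
 c  0  0  0  1  1  1  1  1
 c  0  0  0  1  2  2  2  2
 a  0  1  1  1  2  2  3  3
 b  0  1  2  2  2  3  3  3
 c  0  1  2  3  3  3  3  3
 b  0  1  2  3  3  4  4  4

4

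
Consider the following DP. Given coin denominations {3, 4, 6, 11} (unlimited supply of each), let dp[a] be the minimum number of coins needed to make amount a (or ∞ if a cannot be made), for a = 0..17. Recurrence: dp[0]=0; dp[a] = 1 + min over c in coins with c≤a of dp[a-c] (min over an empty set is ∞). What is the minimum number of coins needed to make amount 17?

 a  0  1  2  3  4  5  6  7  8  9 10 11 12 13 14 15 16 17
dp  0  -  -  1  1  -  1  2  2  2  2  1  2  3  2  2  3  2
(- denotes ∞ / unreachable)

2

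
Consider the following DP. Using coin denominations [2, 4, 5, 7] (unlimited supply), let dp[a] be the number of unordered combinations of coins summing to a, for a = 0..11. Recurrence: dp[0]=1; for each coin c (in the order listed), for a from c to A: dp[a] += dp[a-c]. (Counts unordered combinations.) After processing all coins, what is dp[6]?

2

after  coin     0     1     2     3     4     5     6     7     8     9    10    11
          2     1     0     1     0     1     0     1     0     1     0     1     0
          4     1     0     1     0     2     0     2     0     3     0     3     0
          5     1     0     1     0     2     1     2     1     3     2     4     2
          7     1     0     1     0     2     1     2     2     3     3     4     4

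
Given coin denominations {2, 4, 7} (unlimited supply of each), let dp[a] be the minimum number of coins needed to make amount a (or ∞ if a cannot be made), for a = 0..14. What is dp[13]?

3

 a  0  1  2  3  4  5  6  7  8  9 10 11 12 13 14
dp  0  -  1  -  1  -  2  1  2  2  3  2  3  3  2
(- denotes ∞ / unreachable)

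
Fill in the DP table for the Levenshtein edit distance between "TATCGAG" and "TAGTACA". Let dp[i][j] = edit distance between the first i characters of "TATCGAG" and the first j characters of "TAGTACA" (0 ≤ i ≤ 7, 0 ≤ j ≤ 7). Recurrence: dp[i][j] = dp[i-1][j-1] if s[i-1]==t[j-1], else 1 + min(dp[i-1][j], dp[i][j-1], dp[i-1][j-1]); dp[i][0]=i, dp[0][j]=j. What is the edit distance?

4

   ''  T  A  G  T  A  C  A
''  0  1  2  3  4  5  6  7
 T  1  0  1  2  3  4  5  6
 A  2  1  0  1  2  3  4  5
 T  3  2  1  1  1  2  3  4
 C  4  3  2  2  2  2  2  3
 G  5  4  3  2  3  3  3  3
 A  6  5  4  3  3  3  4  3
 G  7  6  5  4  4  4  4  4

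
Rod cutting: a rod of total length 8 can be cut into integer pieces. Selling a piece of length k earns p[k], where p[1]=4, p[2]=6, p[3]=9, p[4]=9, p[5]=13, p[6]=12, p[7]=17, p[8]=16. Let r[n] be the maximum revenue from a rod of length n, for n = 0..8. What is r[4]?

   n    0    1    2    3    4    5    6    7    8
r[n]    0    4    8   12   16   20   24   28   32

16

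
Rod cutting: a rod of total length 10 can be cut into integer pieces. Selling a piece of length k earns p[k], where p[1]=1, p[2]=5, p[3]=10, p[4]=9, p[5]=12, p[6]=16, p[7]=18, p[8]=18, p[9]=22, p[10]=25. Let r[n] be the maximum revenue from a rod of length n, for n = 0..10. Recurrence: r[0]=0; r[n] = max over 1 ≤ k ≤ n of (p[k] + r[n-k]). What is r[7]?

   n    0    1    2    3    4    5    6    7    8    9   10
r[n]    0    1    5   10   11   15   20   21   25   30   31

21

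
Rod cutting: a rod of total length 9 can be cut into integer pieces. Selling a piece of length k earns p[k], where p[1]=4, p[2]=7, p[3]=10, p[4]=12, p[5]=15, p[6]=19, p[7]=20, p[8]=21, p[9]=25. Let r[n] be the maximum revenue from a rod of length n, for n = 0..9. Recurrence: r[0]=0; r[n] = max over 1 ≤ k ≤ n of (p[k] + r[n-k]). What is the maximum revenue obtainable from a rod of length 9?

   n    0    1    2    3    4    5    6    7    8    9
r[n]    0    4    8   12   16   20   24   28   32   36

36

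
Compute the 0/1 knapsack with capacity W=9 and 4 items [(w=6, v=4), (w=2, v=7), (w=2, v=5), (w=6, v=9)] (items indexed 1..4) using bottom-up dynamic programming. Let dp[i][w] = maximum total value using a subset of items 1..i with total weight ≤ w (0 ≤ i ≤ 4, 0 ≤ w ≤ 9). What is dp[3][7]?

12

i\w   0   1   2   3   4   5   6   7   8   9
  0   0   0   0   0   0   0   0   0   0   0
  1   0   0   0   0   0   0   4   4   4   4
  2   0   0   7   7   7   7   7   7  11  11
  3   0   0   7   7  12  12  12  12  12  12
  4   0   0   7   7  12  12  12  12  16  16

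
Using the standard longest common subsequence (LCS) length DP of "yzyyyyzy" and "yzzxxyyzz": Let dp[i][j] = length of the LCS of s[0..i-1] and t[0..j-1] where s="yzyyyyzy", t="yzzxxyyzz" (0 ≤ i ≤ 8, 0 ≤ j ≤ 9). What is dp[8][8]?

   ''  y  z  z  x  x  y  y  z  z
''  0  0  0  0  0  0  0  0  0  0
 y  0  1  1  1  1  1  1  1  1  1
 z  0  1  2  2  2  2  2  2  2  2
 y  0  1  2  2  2  2  3  3  3  3
 y  0  1  2  2  2  2  3  4  4  4
 y  0  1  2  2  2  2  3  4  4  4
 y  0  1  2  2  2  2  3  4  4  4
 z  0  1  2  3  3  3  3  4  5  5
 y  0  1  2  3  3  3  4  4  5  5

5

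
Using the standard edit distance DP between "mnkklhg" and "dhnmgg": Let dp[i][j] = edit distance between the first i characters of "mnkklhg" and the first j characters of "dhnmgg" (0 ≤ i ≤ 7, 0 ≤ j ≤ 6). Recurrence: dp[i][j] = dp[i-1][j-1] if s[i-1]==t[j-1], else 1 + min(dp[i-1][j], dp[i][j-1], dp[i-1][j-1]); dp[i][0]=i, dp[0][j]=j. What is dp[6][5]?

   ''  d  h  n  m  g  g
''  0  1  2  3  4  5  6
 m  1  1  2  3  3  4  5
 n  2  2  2  2  3  4  5
 k  3  3  3  3  3  4  5
 k  4  4  4  4  4  4  5
 l  5  5  5  5  5  5  5
 h  6  6  5  6  6  6  6
 g  7  7  6  6  7  6  6

6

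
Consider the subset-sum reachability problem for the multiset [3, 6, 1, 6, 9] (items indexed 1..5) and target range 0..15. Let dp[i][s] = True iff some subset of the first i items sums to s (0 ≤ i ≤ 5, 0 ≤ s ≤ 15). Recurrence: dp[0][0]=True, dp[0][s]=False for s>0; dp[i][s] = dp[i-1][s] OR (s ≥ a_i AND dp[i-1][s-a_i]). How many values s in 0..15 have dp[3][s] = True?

8

i\s   0   1   2   3   4   5   6   7   8   9  10  11  12  13  14  15
  0   T   F   F   F   F   F   F   F   F   F   F   F   F   F   F   F
  1   T   F   F   T   F   F   F   F   F   F   F   F   F   F   F   F
  2   T   F   F   T   F   F   T   F   F   T   F   F   F   F   F   F
  3   T   T   F   T   T   F   T   T   F   T   T   F   F   F   F   F
  4   T   T   F   T   T   F   T   T   F   T   T   F   T   T   F   T
  5   T   T   F   T   T   F   T   T   F   T   T   F   T   T   F   T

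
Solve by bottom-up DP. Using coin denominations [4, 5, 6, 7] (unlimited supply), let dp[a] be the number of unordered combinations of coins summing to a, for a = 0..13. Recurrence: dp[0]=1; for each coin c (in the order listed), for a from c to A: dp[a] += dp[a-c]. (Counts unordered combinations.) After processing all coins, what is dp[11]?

after  coin     0     1     2     3     4     5     6     7     8     9    10    11    12    13
          4     1     0     0     0     1     0     0     0     1     0     0     0     1     0
          5     1     0     0     0     1     1     0     0     1     1     1     0     1     1
          6     1     0     0     0     1     1     1     0     1     1     2     1     2     1
          7     1     0     0     0     1     1     1     1     1     1     2     2     3     2

2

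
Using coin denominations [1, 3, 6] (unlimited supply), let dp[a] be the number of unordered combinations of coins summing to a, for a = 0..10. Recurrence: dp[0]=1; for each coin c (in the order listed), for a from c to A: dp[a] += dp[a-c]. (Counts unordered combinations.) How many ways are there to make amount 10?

6

after  coin     0     1     2     3     4     5     6     7     8     9    10
          1     1     1     1     1     1     1     1     1     1     1     1
          3     1     1     1     2     2     2     3     3     3     4     4
          6     1     1     1     2     2     2     4     4     4     6     6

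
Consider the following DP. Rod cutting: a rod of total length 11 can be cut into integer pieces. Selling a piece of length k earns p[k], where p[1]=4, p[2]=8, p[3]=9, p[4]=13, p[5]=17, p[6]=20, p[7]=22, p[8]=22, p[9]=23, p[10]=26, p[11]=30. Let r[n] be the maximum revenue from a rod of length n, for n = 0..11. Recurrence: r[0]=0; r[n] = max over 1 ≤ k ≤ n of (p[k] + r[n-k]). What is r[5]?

20

   n    0    1    2    3    4    5    6    7    8    9   10   11
r[n]    0    4    8   12   16   20   24   28   32   36   40   44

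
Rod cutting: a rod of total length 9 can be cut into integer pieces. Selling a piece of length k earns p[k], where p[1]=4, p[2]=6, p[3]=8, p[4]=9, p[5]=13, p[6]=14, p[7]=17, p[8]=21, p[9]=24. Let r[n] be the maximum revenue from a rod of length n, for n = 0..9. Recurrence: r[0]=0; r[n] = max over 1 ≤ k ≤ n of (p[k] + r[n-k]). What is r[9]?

36

   n    0    1    2    3    4    5    6    7    8    9
r[n]    0    4    8   12   16   20   24   28   32   36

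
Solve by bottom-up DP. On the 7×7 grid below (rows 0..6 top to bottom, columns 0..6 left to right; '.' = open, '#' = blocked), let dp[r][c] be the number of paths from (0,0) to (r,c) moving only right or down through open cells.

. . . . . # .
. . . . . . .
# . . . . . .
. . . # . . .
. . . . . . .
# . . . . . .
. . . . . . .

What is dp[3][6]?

r\c   0   1   2   3   4   5   6
  0   1   1   1   1   1   0   0
  1   1   2   3   4   5   5   5
  2   0   2   5   9  14  19  24
  3   0   2   7   0  14  33  57
  4   0   2   9   9  23  56 113
  5   0   2  11  20  43  99 212
  6   0   2  13  33  76 175 387

57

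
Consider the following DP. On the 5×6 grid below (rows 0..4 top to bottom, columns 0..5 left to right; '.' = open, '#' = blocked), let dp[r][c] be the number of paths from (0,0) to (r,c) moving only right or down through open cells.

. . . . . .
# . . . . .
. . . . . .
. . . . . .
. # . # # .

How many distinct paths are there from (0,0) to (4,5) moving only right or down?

r\c   0   1   2   3   4   5
  0   1   1   1   1   1   1
  1   0   1   2   3   4   5
  2   0   1   3   6  10  15
  3   0   1   4  10  20  35
  4   0   0   4   0   0  35

35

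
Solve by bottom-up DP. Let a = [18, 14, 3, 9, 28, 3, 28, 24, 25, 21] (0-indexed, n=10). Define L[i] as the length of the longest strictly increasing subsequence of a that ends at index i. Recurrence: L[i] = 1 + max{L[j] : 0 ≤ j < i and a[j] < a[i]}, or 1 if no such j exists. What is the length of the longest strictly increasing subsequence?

4

   i    0    1    2    3    4    5    6    7    8    9
a[i]   18   14    3    9   28    3   28   24   25   21
L[i]    1    1    1    2    3    1    3    3    4    3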